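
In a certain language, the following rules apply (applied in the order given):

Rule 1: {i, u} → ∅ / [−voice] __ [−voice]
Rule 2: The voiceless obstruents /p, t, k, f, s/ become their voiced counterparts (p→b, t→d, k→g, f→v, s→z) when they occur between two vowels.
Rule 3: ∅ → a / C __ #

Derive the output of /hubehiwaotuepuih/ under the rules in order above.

Rule 1 (high vowel syncope): no segment meets the environment; /hubehiwaotuepuih/ is unchanged.
Rule 2 (intervocalic voicing): /t/ is a voiceless obstruent between vowels /o/ and /u/, so it voices to [d]. /p/ is a voiceless obstruent between vowels /e/ and /u/, so it voices to [b]. /hubehiwaotuepuih/ → hubehiwaoduebuih.
Rule 3 (final a-epenthesis): the form ends in the consonant /h/, so [a] is inserted word-finally. /hubehiwaoduebuih/ → hubehiwaoduebuiha.

hubehiwaoduebuiha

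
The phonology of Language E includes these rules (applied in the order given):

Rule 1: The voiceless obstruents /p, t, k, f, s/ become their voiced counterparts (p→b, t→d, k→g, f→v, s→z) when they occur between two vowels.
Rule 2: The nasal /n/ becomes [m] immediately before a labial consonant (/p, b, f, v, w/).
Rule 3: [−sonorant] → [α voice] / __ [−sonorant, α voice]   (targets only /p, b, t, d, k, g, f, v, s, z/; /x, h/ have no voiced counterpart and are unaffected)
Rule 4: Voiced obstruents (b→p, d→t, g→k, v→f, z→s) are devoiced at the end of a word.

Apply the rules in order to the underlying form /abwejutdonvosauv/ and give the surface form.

Rule 1 (intervocalic voicing): /s/ is a voiceless obstruent between vowels /o/ and /a/, so it voices to [z]. /abwejutdonvosauv/ → abwejutdonvozauv.
Rule 2 (nasal place assimilation): /n/ precedes the labial consonant /v/, so it assimilates in place to [m]. /abwejutdonvozauv/ → abwejutdomvozauv.
Rule 3 (regressive voicing assimilation): /t/ precedes the voiced obstruent /d/, so it voices to [d] by assimilation. /abwejutdomvozauv/ → abwejuddomvozauv.
Rule 4 (final devoicing): /v/ is a voiced obstruent in word-final position, so it devoices to [f]. /abwejuddomvozauv/ → abwejuddomvozauf.

abwejuddomvozauf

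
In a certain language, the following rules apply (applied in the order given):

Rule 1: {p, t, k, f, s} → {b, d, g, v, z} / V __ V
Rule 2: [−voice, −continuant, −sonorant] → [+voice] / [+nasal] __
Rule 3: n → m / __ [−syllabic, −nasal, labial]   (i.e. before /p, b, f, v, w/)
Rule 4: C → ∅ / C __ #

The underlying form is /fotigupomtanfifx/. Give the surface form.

fodigubomdamfif

Rule 1 (intervocalic voicing): /t/ is a voiceless obstruent between vowels /o/ and /i/, so it voices to [d]. /p/ is a voiceless obstruent between vowels /u/ and /o/, so it voices to [b]. /fotigupomtanfifx/ → fodigubomtanfifx.
Rule 2 (post-nasal voicing): /t/ is a voiceless stop immediately after the nasal /m/, so it voices to [d]. /fodigubomtanfifx/ → fodigubomdanfifx.
Rule 3 (nasal place assimilation): /n/ precedes the labial consonant /f/, so it assimilates in place to [m]. /fodigubomdanfifx/ → fodigubomdamfifx.
Rule 4 (final cluster simplification): /x/ is the second consonant of a word-final cluster /fx/, so it deletes. /fodigubomdamfifx/ → fodigubomdamfif.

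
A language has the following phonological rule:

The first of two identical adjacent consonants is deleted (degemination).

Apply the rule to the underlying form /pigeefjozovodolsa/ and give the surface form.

No segment of /pigeefjozovodolsa/ meets the structural description of the rule, so the form surfaces unchanged.

pigeefjozovodolsa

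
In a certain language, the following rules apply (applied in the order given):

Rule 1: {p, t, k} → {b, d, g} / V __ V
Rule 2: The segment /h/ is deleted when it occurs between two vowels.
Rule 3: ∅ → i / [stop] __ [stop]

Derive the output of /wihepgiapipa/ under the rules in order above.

wiepigiabiba

Rule 1 (intervocalic voicing): /p/ is a voiceless stop between vowels /a/ and /i/, so it voices to [b]. /p/ is a voiceless stop between vowels /i/ and /a/, so it voices to [b]. /wihepgiapipa/ → wihepgiabiba.
Rule 2 (intervocalic h-deletion): /h/ occurs between vowels /i/ and /e/, so it deletes. /wihepgiabiba/ → wiepgiabiba.
Rule 3 (stop-cluster i-epenthesis): /p/ and /g/ form a stop–stop cluster, so [i] is inserted between them. /wiepgiabiba/ → wiepigiabiba.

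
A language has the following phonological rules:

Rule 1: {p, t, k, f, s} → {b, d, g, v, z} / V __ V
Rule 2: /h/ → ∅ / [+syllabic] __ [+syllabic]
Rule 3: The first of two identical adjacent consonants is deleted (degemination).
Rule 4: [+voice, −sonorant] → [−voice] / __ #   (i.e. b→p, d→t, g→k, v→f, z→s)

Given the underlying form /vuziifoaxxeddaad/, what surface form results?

vuziivoaxedaat

Rule 1 (intervocalic voicing): /f/ is a voiceless obstruent between vowels /i/ and /o/, so it voices to [v]. /vuziifoaxxeddaad/ → vuziivoaxxeddaad.
Rule 2 (intervocalic h-deletion): no segment meets the environment; /vuziivoaxxeddaad/ is unchanged.
Rule 3 (degemination): /xx/ is a geminate; the first /x/ deletes. /dd/ is a geminate; the first /d/ deletes. /vuziivoaxxeddaad/ → vuziivoaxedaad.
Rule 4 (final devoicing): /d/ is a voiced obstruent in word-final position, so it devoices to [t]. /vuziivoaxedaad/ → vuziivoaxedaat.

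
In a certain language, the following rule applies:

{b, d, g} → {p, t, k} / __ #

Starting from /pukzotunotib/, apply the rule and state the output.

/b/ is a voiced stop in word-final position, so it devoices to [p].
Surface form: [pukzotunotip].

pukzotunotip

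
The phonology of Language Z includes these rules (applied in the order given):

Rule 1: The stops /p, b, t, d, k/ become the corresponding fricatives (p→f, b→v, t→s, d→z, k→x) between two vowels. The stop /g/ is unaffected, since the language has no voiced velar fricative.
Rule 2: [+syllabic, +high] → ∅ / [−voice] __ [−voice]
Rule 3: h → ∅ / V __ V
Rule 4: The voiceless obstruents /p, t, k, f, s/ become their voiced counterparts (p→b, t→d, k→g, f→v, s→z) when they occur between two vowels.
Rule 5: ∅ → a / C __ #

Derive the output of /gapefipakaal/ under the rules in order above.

Rule 1 (intervocalic spirantization): /p/ is a stop between vowels /a/ and /e/, so it spirantizes to the fricative [f]. /p/ is a stop between vowels /i/ and /a/, so it spirantizes to the fricative [f]. /k/ is a stop between vowels /a/ and /a/, so it spirantizes to the fricative [x]. /gapefipakaal/ → gafefifaxaal.
Rule 2 (high vowel syncope): /i/ is a high vowel flanked by voiceless consonants /f/ and /f/, so it deletes. /gafefifaxaal/ → gafeffaxaal.
Rule 3 (intervocalic h-deletion): no segment meets the environment; /gafeffaxaal/ is unchanged.
Rule 4 (intervocalic voicing): /f/ is a voiceless obstruent between vowels /a/ and /e/, so it voices to [v]. /gafeffaxaal/ → gaveffaxaal.
Rule 5 (final a-epenthesis): the form ends in the consonant /l/, so [a] is inserted word-finally. /gaveffaxaal/ → gaveffaxaala.

gaveffaxaala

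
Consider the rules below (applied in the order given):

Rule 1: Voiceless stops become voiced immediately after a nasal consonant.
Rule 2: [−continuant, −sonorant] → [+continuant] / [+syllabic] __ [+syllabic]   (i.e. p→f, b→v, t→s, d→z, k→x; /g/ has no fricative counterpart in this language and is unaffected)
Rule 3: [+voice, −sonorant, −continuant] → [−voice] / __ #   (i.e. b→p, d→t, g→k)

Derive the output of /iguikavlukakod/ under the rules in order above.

iguixavluxaxot

Rule 1 (post-nasal voicing): no segment meets the environment; /iguikavlukakod/ is unchanged.
Rule 2 (intervocalic spirantization): /k/ is a stop between vowels /i/ and /a/, so it spirantizes to the fricative [x]. /k/ is a stop between vowels /u/ and /a/, so it spirantizes to the fricative [x]. /k/ is a stop between vowels /a/ and /o/, so it spirantizes to the fricative [x]. /iguikavlukakod/ → iguixavluxaxod.
Rule 3 (final devoicing): /d/ is a voiced stop in word-final position, so it devoices to [t]. /iguixavluxaxod/ → iguixavluxaxot.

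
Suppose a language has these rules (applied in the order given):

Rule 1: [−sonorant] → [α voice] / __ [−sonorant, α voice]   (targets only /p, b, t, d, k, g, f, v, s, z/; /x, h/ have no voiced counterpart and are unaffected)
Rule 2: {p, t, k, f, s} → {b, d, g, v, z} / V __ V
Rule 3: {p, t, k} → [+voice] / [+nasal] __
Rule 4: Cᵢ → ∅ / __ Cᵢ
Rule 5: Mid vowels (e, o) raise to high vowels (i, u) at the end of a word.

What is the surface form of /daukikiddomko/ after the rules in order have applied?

Rule 1 (regressive voicing assimilation): no segment meets the environment; /daukikiddomko/ is unchanged.
Rule 2 (intervocalic voicing): /k/ is a voiceless obstruent between vowels /u/ and /i/, so it voices to [g]. /k/ is a voiceless obstruent between vowels /i/ and /i/, so it voices to [g]. /daukikiddomko/ → daugigiddomko.
Rule 3 (post-nasal voicing): /k/ is a voiceless stop immediately after the nasal /m/, so it voices to [g]. /daugigiddomko/ → daugigiddomgo.
Rule 4 (degemination): /dd/ is a geminate; the first /d/ deletes. /daugigiddomgo/ → daugigidomgo.
Rule 5 (final vowel raising): /o/ is a mid vowel in word-final position, so it raises to [u]. /daugigidomgo/ → daugigidomgu.

daugigidomgu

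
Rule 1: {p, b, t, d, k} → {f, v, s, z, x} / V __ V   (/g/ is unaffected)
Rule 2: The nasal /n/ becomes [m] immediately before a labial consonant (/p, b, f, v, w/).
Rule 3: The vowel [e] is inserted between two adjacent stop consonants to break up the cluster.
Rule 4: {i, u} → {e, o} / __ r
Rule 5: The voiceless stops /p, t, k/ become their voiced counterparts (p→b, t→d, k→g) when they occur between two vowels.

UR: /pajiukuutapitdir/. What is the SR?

pajiuxuusafideder

Rule 1 (intervocalic spirantization): /k/ is a stop between vowels /u/ and /u/, so it spirantizes to the fricative [x]. /t/ is a stop between vowels /u/ and /a/, so it spirantizes to the fricative [s]. /p/ is a stop between vowels /a/ and /i/, so it spirantizes to the fricative [f]. /pajiukuutapitdir/ → pajiuxuusafitdir.
Rule 2 (nasal place assimilation): no segment meets the environment; /pajiuxuusafitdir/ is unchanged.
Rule 3 (stop-cluster e-epenthesis): /t/ and /d/ form a stop–stop cluster, so [e] is inserted between them. /pajiuxuusafitdir/ → pajiuxuusafitedir.
Rule 4 (pre-rhotic lowering): /i/ is a high vowel immediately before /r/, so it lowers to [e]. /pajiuxuusafitedir/ → pajiuxuusafiteder.
Rule 5 (intervocalic voicing): /t/ is a voiceless stop between vowels /i/ and /e/, so it voices to [d]. /pajiuxuusafiteder/ → pajiuxuusafideder.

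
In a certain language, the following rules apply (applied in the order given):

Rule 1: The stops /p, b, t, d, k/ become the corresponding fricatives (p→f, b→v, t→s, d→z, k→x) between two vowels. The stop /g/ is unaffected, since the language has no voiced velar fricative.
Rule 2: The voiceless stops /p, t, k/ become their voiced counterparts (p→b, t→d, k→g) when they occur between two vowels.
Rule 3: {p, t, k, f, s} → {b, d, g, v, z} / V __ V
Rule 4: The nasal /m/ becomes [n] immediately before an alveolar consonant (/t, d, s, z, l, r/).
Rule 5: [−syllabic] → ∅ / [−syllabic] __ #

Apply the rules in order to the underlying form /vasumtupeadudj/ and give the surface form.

vazuntuveazud

Rule 1 (intervocalic spirantization): /p/ is a stop between vowels /u/ and /e/, so it spirantizes to the fricative [f]. /d/ is a stop between vowels /a/ and /u/, so it spirantizes to the fricative [z]. /vasumtupeadudj/ → vasumtufeazudj.
Rule 2 (intervocalic voicing): no segment meets the environment; /vasumtufeazudj/ is unchanged.
Rule 3 (intervocalic voicing): /s/ is a voiceless obstruent between vowels /a/ and /u/, so it voices to [z]. /f/ is a voiceless obstruent between vowels /u/ and /e/, so it voices to [v]. /vasumtufeazudj/ → vazumtuveazudj.
Rule 4 (nasal place assimilation): /m/ precedes the alveolar consonant /t/, so it assimilates in place to [n]. /vazumtuveazudj/ → vazuntuveazudj.
Rule 5 (final cluster simplification): /j/ is the second consonant of a word-final cluster /dj/, so it deletes. /vazuntuveazudj/ → vazuntuveazud.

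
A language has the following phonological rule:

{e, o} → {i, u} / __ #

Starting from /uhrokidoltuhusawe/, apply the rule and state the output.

uhrokidoltuhusawi

/e/ is a mid vowel in word-final position, so it raises to [i].
The other instances of /o/ do not occur in the required environment and remain unchanged.
Surface form: [uhrokidoltuhusawi].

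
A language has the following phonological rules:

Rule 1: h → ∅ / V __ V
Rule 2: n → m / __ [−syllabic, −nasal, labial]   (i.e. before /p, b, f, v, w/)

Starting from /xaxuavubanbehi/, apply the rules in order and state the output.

Rule 1 (intervocalic h-deletion): /h/ occurs between vowels /e/ and /i/, so it deletes. /xaxuavubanbehi/ → xaxuavubanbei.
Rule 2 (nasal place assimilation): /n/ precedes the labial consonant /b/, so it assimilates in place to [m]. /xaxuavubanbei/ → xaxuavubambei.

xaxuavubambei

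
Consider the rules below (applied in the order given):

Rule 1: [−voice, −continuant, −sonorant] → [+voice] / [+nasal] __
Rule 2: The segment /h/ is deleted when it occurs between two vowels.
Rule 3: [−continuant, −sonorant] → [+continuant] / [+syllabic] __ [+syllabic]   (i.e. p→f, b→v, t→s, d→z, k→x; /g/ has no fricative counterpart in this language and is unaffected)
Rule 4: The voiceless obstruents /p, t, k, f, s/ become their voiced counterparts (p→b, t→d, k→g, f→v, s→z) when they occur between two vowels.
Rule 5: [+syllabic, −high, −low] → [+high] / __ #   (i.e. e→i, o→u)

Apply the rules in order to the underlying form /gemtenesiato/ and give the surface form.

gemdeneziazu

Rule 1 (post-nasal voicing): /t/ is a voiceless stop immediately after the nasal /m/, so it voices to [d]. /gemtenesiato/ → gemdenesiato.
Rule 2 (intervocalic h-deletion): no segment meets the environment; /gemdenesiato/ is unchanged.
Rule 3 (intervocalic spirantization): /t/ is a stop between vowels /a/ and /o/, so it spirantizes to the fricative [s]. /gemdenesiato/ → gemdenesiaso.
Rule 4 (intervocalic voicing): /s/ is a voiceless obstruent between vowels /e/ and /i/, so it voices to [z]. /s/ is a voiceless obstruent between vowels /a/ and /o/, so it voices to [z]. /gemdenesiaso/ → gemdeneziazo.
Rule 5 (final vowel raising): /o/ is a mid vowel in word-final position, so it raises to [u]. /gemdeneziazo/ → gemdeneziazu.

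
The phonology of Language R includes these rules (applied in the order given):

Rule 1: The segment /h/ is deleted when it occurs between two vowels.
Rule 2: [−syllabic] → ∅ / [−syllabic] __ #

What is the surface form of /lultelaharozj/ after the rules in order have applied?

lultelaaroz

Rule 1 (intervocalic h-deletion): /h/ occurs between vowels /a/ and /a/, so it deletes. /lultelaharozj/ → lultelaarozj.
Rule 2 (final cluster simplification): /j/ is the second consonant of a word-final cluster /zj/, so it deletes. /lultelaarozj/ → lultelaaroz.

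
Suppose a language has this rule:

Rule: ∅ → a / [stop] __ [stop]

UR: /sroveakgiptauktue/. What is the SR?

sroveakagipataukatue

/k/ and /g/ form a stop–stop cluster, so [a] is inserted between them.
/p/ and /t/ form a stop–stop cluster, so [a] is inserted between them.
/k/ and /t/ form a stop–stop cluster, so [a] is inserted between them.
Surface form: [sroveakagipataukatue].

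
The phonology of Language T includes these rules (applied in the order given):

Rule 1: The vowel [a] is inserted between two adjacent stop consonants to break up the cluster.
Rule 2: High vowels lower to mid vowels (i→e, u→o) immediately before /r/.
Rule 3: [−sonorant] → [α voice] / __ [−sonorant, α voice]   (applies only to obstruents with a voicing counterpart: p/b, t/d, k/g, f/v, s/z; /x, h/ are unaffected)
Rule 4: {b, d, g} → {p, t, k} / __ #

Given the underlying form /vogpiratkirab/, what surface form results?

Rule 1 (stop-cluster a-epenthesis): /g/ and /p/ form a stop–stop cluster, so [a] is inserted between them. /t/ and /k/ form a stop–stop cluster, so [a] is inserted between them. /vogpiratkirab/ → vogapiratakirab.
Rule 2 (pre-rhotic lowering): /i/ is a high vowel immediately before /r/, so it lowers to [e]. /i/ is a high vowel immediately before /r/, so it lowers to [e]. /vogapiratakirab/ → vogaperatakerab.
Rule 3 (regressive voicing assimilation): no segment meets the environment; /vogaperatakerab/ is unchanged.
Rule 4 (final devoicing): /b/ is a voiced stop in word-final position, so it devoices to [p]. /vogaperatakerab/ → vogaperatakerap.

vogaperatakerap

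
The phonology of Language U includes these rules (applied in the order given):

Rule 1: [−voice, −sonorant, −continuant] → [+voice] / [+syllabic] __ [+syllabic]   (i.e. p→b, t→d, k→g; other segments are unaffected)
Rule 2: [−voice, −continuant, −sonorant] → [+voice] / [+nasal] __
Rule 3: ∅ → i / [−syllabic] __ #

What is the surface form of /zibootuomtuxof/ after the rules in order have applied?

Rule 1 (intervocalic voicing): /t/ is a voiceless stop between vowels /o/ and /u/, so it voices to [d]. /zibootuomtuxof/ → zibooduomtuxof.
Rule 2 (post-nasal voicing): /t/ is a voiceless stop immediately after the nasal /m/, so it voices to [d]. /zibooduomtuxof/ → zibooduomduxof.
Rule 3 (final i-epenthesis): the form ends in the consonant /f/, so [i] is inserted word-finally. /zibooduomduxof/ → zibooduomduxofi.

zibooduomduxofi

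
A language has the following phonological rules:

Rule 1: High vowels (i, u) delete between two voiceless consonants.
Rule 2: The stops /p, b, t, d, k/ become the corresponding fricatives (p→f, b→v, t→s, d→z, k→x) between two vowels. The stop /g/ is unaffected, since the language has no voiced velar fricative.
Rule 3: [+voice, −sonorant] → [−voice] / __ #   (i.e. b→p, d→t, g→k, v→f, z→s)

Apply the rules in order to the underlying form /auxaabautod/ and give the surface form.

Rule 1 (high vowel syncope): no segment meets the environment; /auxaabautod/ is unchanged.
Rule 2 (intervocalic spirantization): /b/ is a stop between vowels /a/ and /a/, so it spirantizes to the fricative [v]. /t/ is a stop between vowels /u/ and /o/, so it spirantizes to the fricative [s]. /auxaabautod/ → auxaavausod.
Rule 3 (final devoicing): /d/ is a voiced obstruent in word-final position, so it devoices to [t]. /auxaavausod/ → auxaavausot.

auxaavausot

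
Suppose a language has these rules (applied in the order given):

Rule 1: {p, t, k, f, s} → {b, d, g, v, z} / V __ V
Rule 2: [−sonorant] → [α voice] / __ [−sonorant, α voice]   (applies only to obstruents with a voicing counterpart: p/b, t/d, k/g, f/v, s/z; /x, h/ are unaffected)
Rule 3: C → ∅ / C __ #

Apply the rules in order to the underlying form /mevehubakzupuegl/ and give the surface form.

mevehubagzubueg

Rule 1 (intervocalic voicing): /p/ is a voiceless obstruent between vowels /u/ and /u/, so it voices to [b]. /mevehubakzupuegl/ → mevehubakzubuegl.
Rule 2 (regressive voicing assimilation): /k/ precedes the voiced obstruent /z/, so it voices to [g] by assimilation. /mevehubakzubuegl/ → mevehubagzubuegl.
Rule 3 (final cluster simplification): /l/ is the second consonant of a word-final cluster /gl/, so it deletes. /mevehubagzubuegl/ → mevehubagzubueg.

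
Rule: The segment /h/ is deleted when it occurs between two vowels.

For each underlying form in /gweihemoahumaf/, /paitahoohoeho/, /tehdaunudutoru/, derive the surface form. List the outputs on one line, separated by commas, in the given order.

gweiemoaumaf, paitaoooeo, tehdaunudutoru

/gweihemoahumaf/: /h/ occurs between vowels /i/ and /e/, so it deletes. /h/ occurs between vowels /a/ and /u/, so it deletes. → [gweiemoaumaf].
/paitahoohoeho/: /h/ occurs between vowels /a/ and /o/, so it deletes. /h/ occurs between vowels /o/ and /o/, so it deletes. /h/ occurs between vowels /e/ and /o/, so it deletes. → [paitaoooeo].
/tehdaunudutoru/: the rule's environment is not met; surfaces unchanged as [tehdaunudutoru].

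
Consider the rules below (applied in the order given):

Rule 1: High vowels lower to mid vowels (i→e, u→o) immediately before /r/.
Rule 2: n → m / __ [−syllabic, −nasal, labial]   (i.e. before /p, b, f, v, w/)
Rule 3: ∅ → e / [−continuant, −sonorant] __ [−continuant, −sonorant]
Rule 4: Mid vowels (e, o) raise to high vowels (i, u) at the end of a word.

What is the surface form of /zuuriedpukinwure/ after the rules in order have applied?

zuoriedepukimwori

Rule 1 (pre-rhotic lowering): /u/ is a high vowel immediately before /r/, so it lowers to [o]. /u/ is a high vowel immediately before /r/, so it lowers to [o]. /zuuriedpukinwure/ → zuoriedpukinwore.
Rule 2 (nasal place assimilation): /n/ precedes the labial consonant /w/, so it assimilates in place to [m]. /zuoriedpukinwore/ → zuoriedpukimwore.
Rule 3 (stop-cluster e-epenthesis): /d/ and /p/ form a stop–stop cluster, so [e] is inserted between them. /zuoriedpukimwore/ → zuoriedepukimwore.
Rule 4 (final vowel raising): /e/ is a mid vowel in word-final position, so it raises to [i]. /zuoriedepukimwore/ → zuoriedepukimwori.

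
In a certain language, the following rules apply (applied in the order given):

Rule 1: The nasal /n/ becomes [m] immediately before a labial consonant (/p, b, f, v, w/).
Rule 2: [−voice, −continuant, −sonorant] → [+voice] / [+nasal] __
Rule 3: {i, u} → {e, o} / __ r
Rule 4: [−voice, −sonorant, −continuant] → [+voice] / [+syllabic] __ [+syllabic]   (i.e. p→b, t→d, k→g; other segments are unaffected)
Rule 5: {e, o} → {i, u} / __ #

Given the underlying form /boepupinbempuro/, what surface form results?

Rule 1 (nasal place assimilation): /n/ precedes the labial consonant /b/, so it assimilates in place to [m]. /boepupinbempuro/ → boepupimbempuro.
Rule 2 (post-nasal voicing): /p/ is a voiceless stop immediately after the nasal /m/, so it voices to [b]. /boepupimbempuro/ → boepupimbemburo.
Rule 3 (pre-rhotic lowering): /u/ is a high vowel immediately before /r/, so it lowers to [o]. /boepupimbemburo/ → boepupimbemboro.
Rule 4 (intervocalic voicing): /p/ is a voiceless stop between vowels /e/ and /u/, so it voices to [b]. /p/ is a voiceless stop between vowels /u/ and /i/, so it voices to [b]. /boepupimbemboro/ → boebubimbemboro.
Rule 5 (final vowel raising): /o/ is a mid vowel in word-final position, so it raises to [u]. /boebubimbemboro/ → boebubimbemboru.

boebubimbemboru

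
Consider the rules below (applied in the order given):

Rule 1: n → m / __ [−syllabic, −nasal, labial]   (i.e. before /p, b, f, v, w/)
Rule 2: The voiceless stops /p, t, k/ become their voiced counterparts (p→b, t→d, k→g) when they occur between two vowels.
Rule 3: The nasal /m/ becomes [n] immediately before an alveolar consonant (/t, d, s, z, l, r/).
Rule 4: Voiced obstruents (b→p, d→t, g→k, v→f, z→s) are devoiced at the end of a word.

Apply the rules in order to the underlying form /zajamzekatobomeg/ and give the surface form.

Rule 1 (nasal place assimilation): no segment meets the environment; /zajamzekatobomeg/ is unchanged.
Rule 2 (intervocalic voicing): /k/ is a voiceless stop between vowels /e/ and /a/, so it voices to [g]. /t/ is a voiceless stop between vowels /a/ and /o/, so it voices to [d]. /zajamzekatobomeg/ → zajamzegadobomeg.
Rule 3 (nasal place assimilation): /m/ precedes the alveolar consonant /z/, so it assimilates in place to [n]. /zajamzegadobomeg/ → zajanzegadobomeg.
Rule 4 (final devoicing): /g/ is a voiced obstruent in word-final position, so it devoices to [k]. /zajanzegadobomeg/ → zajanzegadobomek.

zajanzegadobomek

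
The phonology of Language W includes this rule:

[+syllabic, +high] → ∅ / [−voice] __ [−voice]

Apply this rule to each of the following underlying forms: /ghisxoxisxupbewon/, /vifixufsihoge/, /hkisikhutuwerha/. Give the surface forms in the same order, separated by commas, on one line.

ghsxoxsxpbewon, vifxfshoge, hkskhtuwerha

/ghisxoxisxupbewon/: /i/ is a high vowel flanked by voiceless consonants /h/ and /s/, so it deletes. /i/ is a high vowel flanked by voiceless consonants /x/ and /s/, so it deletes. /u/ is a high vowel flanked by voiceless consonants /x/ and /p/, so it deletes. → [ghsxoxsxpbewon].
/vifixufsihoge/: /i/ is a high vowel flanked by voiceless consonants /f/ and /x/, so it deletes. /u/ is a high vowel flanked by voiceless consonants /x/ and /f/, so it deletes. /i/ is a high vowel flanked by voiceless consonants /s/ and /h/, so it deletes. → [vifxfshoge].
/hkisikhutuwerha/: /i/ is a high vowel flanked by voiceless consonants /k/ and /s/, so it deletes. /i/ is a high vowel flanked by voiceless consonants /s/ and /k/, so it deletes. /u/ is a high vowel flanked by voiceless consonants /h/ and /t/, so it deletes. → [hkskhtuwerha].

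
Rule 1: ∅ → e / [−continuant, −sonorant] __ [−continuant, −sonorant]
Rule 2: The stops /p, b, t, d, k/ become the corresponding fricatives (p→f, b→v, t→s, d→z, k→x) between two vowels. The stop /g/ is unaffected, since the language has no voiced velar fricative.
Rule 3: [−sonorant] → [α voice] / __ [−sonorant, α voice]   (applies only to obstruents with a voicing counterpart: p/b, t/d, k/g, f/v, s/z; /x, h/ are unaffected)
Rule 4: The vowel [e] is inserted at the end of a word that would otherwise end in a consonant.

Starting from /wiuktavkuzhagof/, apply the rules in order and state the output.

wiuxesafkushagofe

Rule 1 (stop-cluster e-epenthesis): /k/ and /t/ form a stop–stop cluster, so [e] is inserted between them. /wiuktavkuzhagof/ → wiuketavkuzhagof.
Rule 2 (intervocalic spirantization): /k/ is a stop between vowels /u/ and /e/, so it spirantizes to the fricative [x]. /t/ is a stop between vowels /e/ and /a/, so it spirantizes to the fricative [s]. /wiuketavkuzhagof/ → wiuxesavkuzhagof.
Rule 3 (regressive voicing assimilation): /v/ precedes the voiceless obstruent /k/, so it devoices to [f] by assimilation. /z/ precedes the voiceless obstruent /h/, so it devoices to [s] by assimilation. /wiuxesavkuzhagof/ → wiuxesafkushagof.
Rule 4 (final e-epenthesis): the form ends in the consonant /f/, so [e] is inserted word-finally. /wiuxesafkushagof/ → wiuxesafkushagofe.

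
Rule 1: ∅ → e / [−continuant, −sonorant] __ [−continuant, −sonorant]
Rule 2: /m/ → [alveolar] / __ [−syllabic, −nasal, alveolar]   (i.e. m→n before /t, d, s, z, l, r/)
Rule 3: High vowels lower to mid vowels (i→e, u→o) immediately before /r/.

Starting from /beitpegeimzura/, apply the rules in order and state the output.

Rule 1 (stop-cluster e-epenthesis): /t/ and /p/ form a stop–stop cluster, so [e] is inserted between them. /beitpegeimzura/ → beitepegeimzura.
Rule 2 (nasal place assimilation): /m/ precedes the alveolar consonant /z/, so it assimilates in place to [n]. /beitepegeimzura/ → beitepegeinzura.
Rule 3 (pre-rhotic lowering): /u/ is a high vowel immediately before /r/, so it lowers to [o]. /beitepegeinzura/ → beitepegeinzora.

beitepegeinzora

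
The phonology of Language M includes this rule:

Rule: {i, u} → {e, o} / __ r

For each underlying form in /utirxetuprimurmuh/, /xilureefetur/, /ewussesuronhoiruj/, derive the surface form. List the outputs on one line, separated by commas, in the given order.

uterxetuprimormuh, xiloreefetor, ewussesoronhoeruj

/utirxetuprimurmuh/: /i/ is a high vowel immediately before /r/, so it lowers to [e]. /u/ is a high vowel immediately before /r/, so it lowers to [o]. → [uterxetuprimormuh].
/xilureefetur/: /u/ is a high vowel immediately before /r/, so it lowers to [o]. /u/ is a high vowel immediately before /r/, so it lowers to [o]. → [xiloreefetor].
/ewussesuronhoiruj/: /u/ is a high vowel immediately before /r/, so it lowers to [o]. /i/ is a high vowel immediately before /r/, so it lowers to [e]. → [ewussesoronhoeruj].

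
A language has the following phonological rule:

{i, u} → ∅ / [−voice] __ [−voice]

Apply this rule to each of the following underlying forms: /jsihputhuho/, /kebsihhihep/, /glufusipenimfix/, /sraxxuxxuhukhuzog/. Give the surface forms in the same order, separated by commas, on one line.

/jsihputhuho/: /i/ is a high vowel flanked by voiceless consonants /s/ and /h/, so it deletes. /u/ is a high vowel flanked by voiceless consonants /p/ and /t/, so it deletes. /u/ is a high vowel flanked by voiceless consonants /h/ and /h/, so it deletes. → [jshpthho].
/kebsihhihep/: /i/ is a high vowel flanked by voiceless consonants /s/ and /h/, so it deletes. /i/ is a high vowel flanked by voiceless consonants /h/ and /h/, so it deletes. → [kebshhhep].
/glufusipenimfix/: /u/ is a high vowel flanked by voiceless consonants /f/ and /s/, so it deletes. /i/ is a high vowel flanked by voiceless consonants /s/ and /p/, so it deletes. /i/ is a high vowel flanked by voiceless consonants /f/ and /x/, so it deletes. → [glufspenimfx].
/sraxxuxxuhukhuzog/: /u/ is a high vowel flanked by voiceless consonants /x/ and /x/, so it deletes. /u/ is a high vowel flanked by voiceless consonants /x/ and /h/, so it deletes. /u/ is a high vowel flanked by voiceless consonants /h/ and /k/, so it deletes. → [sraxxxxhkhuzog].

jshpthho, kebshhhep, glufspenimfx, sraxxxxhkhuzog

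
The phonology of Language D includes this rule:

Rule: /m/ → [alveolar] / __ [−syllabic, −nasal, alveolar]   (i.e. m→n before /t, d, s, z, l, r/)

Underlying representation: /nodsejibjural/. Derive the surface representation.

nodsejibjural

No segment of /nodsejibjural/ meets the structural description of the rule, so the form surfaces unchanged.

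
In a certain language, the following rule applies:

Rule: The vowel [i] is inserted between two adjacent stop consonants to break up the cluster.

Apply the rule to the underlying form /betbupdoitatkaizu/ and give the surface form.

betibupidoitatikaizu

/t/ and /b/ form a stop–stop cluster, so [i] is inserted between them.
/p/ and /d/ form a stop–stop cluster, so [i] is inserted between them.
/t/ and /k/ form a stop–stop cluster, so [i] is inserted between them.
Surface form: [betibupidoitatikaizu].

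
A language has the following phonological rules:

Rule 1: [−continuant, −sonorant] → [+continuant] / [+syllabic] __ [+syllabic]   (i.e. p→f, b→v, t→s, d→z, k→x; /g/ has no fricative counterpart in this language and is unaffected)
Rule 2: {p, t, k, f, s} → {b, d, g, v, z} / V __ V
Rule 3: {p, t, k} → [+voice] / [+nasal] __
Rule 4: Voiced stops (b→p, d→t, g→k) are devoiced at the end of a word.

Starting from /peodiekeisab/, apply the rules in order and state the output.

Rule 1 (intervocalic spirantization): /d/ is a stop between vowels /o/ and /i/, so it spirantizes to the fricative [z]. /k/ is a stop between vowels /e/ and /e/, so it spirantizes to the fricative [x]. /peodiekeisab/ → peoziexeisab.
Rule 2 (intervocalic voicing): /s/ is a voiceless obstruent between vowels /i/ and /a/, so it voices to [z]. /peoziexeisab/ → peoziexeizab.
Rule 3 (post-nasal voicing): no segment meets the environment; /peoziexeizab/ is unchanged.
Rule 4 (final devoicing): /b/ is a voiced stop in word-final position, so it devoices to [p]. /peoziexeizab/ → peoziexeizap.

peoziexeizap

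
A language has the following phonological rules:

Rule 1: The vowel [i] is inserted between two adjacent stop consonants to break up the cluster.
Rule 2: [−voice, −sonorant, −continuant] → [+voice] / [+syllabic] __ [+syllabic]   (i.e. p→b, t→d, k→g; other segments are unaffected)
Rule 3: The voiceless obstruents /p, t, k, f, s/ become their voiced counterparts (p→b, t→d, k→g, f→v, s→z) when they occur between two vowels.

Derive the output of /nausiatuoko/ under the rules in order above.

Rule 1 (stop-cluster i-epenthesis): no segment meets the environment; /nausiatuoko/ is unchanged.
Rule 2 (intervocalic voicing): /t/ is a voiceless stop between vowels /a/ and /u/, so it voices to [d]. /k/ is a voiceless stop between vowels /o/ and /o/, so it voices to [g]. /nausiatuoko/ → nausiaduogo.
Rule 3 (intervocalic voicing): /s/ is a voiceless obstruent between vowels /u/ and /i/, so it voices to [z]. /nausiaduogo/ → nauziaduogo.

nauziaduogo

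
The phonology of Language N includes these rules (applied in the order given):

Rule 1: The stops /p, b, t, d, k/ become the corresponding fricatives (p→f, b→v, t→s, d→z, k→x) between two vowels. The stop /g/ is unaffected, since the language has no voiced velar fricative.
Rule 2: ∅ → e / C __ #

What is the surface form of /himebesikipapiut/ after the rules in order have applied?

Rule 1 (intervocalic spirantization): /b/ is a stop between vowels /e/ and /e/, so it spirantizes to the fricative [v]. /k/ is a stop between vowels /i/ and /i/, so it spirantizes to the fricative [x]. /p/ is a stop between vowels /i/ and /a/, so it spirantizes to the fricative [f]. /p/ is a stop between vowels /a/ and /i/, so it spirantizes to the fricative [f]. /himebesikipapiut/ → himevesixifafiut.
Rule 2 (final e-epenthesis): the form ends in the consonant /t/, so [e] is inserted word-finally. /himevesixifafiut/ → himevesixifafiute.

himevesixifafiute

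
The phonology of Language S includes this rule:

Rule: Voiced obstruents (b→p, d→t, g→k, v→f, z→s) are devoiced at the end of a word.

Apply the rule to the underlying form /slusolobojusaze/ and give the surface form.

slusolobojusaze

No segment of /slusolobojusaze/ meets the structural description of the rule, so the form surfaces unchanged.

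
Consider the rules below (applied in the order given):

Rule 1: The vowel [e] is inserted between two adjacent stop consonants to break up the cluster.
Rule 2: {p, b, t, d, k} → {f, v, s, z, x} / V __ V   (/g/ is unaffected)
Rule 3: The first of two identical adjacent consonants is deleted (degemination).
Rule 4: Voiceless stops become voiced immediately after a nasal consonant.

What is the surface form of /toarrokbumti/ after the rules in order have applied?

toaroxevumdi

Rule 1 (stop-cluster e-epenthesis): /k/ and /b/ form a stop–stop cluster, so [e] is inserted between them. /toarrokbumti/ → toarrokebumti.
Rule 2 (intervocalic spirantization): /k/ is a stop between vowels /o/ and /e/, so it spirantizes to the fricative [x]. /b/ is a stop between vowels /e/ and /u/, so it spirantizes to the fricative [v]. /toarrokebumti/ → toarroxevumti.
Rule 3 (degemination): /rr/ is a geminate; the first /r/ deletes. /toarroxevumti/ → toaroxevumti.
Rule 4 (post-nasal voicing): /t/ is a voiceless stop immediately after the nasal /m/, so it voices to [d]. /toaroxevumti/ → toaroxevumdi.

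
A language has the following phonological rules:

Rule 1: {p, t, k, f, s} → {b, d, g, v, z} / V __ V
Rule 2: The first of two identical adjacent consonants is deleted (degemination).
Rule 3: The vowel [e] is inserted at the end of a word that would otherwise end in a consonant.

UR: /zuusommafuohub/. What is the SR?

Rule 1 (intervocalic voicing): /s/ is a voiceless obstruent between vowels /u/ and /o/, so it voices to [z]. /f/ is a voiceless obstruent between vowels /a/ and /u/, so it voices to [v]. /zuusommafuohub/ → zuuzommavuohub.
Rule 2 (degemination): /mm/ is a geminate; the first /m/ deletes. /zuuzommavuohub/ → zuuzomavuohub.
Rule 3 (final e-epenthesis): the form ends in the consonant /b/, so [e] is inserted word-finally. /zuuzomavuohub/ → zuuzomavuohube.

zuuzomavuohube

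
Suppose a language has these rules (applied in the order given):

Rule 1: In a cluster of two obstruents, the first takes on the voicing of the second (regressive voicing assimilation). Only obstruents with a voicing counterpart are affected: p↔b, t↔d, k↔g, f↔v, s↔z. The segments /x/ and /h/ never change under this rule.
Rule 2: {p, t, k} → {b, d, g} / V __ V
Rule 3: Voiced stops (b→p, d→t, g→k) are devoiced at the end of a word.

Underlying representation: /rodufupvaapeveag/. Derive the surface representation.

Rule 1 (regressive voicing assimilation): /p/ precedes the voiced obstruent /v/, so it voices to [b] by assimilation. /rodufupvaapeveag/ → rodufubvaapeveag.
Rule 2 (intervocalic voicing): /p/ is a voiceless stop between vowels /a/ and /e/, so it voices to [b]. /rodufubvaapeveag/ → rodufubvaabeveag.
Rule 3 (final devoicing): /g/ is a voiced stop in word-final position, so it devoices to [k]. /rodufubvaabeveag/ → rodufubvaabeveak.

rodufubvaabeveak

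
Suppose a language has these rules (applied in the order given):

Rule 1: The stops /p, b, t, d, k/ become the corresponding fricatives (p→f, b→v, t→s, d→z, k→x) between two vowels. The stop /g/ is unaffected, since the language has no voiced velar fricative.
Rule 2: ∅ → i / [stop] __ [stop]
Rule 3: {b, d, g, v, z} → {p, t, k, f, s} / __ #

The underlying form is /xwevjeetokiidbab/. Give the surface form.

Rule 1 (intervocalic spirantization): /t/ is a stop between vowels /e/ and /o/, so it spirantizes to the fricative [s]. /k/ is a stop between vowels /o/ and /i/, so it spirantizes to the fricative [x]. /xwevjeetokiidbab/ → xwevjeesoxiidbab.
Rule 2 (stop-cluster i-epenthesis): /d/ and /b/ form a stop–stop cluster, so [i] is inserted between them. /xwevjeesoxiidbab/ → xwevjeesoxiidibab.
Rule 3 (final devoicing): /b/ is a voiced obstruent in word-final position, so it devoices to [p]. /xwevjeesoxiidibab/ → xwevjeesoxiidibap.

xwevjeesoxiidibap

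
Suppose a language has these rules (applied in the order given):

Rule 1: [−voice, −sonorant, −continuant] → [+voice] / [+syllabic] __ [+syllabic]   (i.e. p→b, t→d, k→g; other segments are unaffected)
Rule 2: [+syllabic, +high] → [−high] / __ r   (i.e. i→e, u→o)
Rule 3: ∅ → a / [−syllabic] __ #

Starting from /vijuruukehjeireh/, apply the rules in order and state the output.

vijoruugehjeereha

Rule 1 (intervocalic voicing): /k/ is a voiceless stop between vowels /u/ and /e/, so it voices to [g]. /vijuruukehjeireh/ → vijuruugehjeireh.
Rule 2 (pre-rhotic lowering): /u/ is a high vowel immediately before /r/, so it lowers to [o]. /i/ is a high vowel immediately before /r/, so it lowers to [e]. /vijuruugehjeireh/ → vijoruugehjeereh.
Rule 3 (final a-epenthesis): the form ends in the consonant /h/, so [a] is inserted word-finally. /vijoruugehjeereh/ → vijoruugehjeereha.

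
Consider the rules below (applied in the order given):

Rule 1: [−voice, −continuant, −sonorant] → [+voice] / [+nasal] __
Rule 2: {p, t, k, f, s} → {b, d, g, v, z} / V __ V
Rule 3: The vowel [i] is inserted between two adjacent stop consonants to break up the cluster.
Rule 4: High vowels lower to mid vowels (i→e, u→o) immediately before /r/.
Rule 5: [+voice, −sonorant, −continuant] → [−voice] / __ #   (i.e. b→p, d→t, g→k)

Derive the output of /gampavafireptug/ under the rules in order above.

gambavaverepituk

Rule 1 (post-nasal voicing): /p/ is a voiceless stop immediately after the nasal /m/, so it voices to [b]. /gampavafireptug/ → gambavafireptug.
Rule 2 (intervocalic voicing): /f/ is a voiceless obstruent between vowels /a/ and /i/, so it voices to [v]. /gambavafireptug/ → gambavavireptug.
Rule 3 (stop-cluster i-epenthesis): /p/ and /t/ form a stop–stop cluster, so [i] is inserted between them. /gambavavireptug/ → gambavavirepitug.
Rule 4 (pre-rhotic lowering): /i/ is a high vowel immediately before /r/, so it lowers to [e]. /gambavavirepitug/ → gambavaverepitug.
Rule 5 (final devoicing): /g/ is a voiced stop in word-final position, so it devoices to [k]. /gambavaverepitug/ → gambavaverepituk.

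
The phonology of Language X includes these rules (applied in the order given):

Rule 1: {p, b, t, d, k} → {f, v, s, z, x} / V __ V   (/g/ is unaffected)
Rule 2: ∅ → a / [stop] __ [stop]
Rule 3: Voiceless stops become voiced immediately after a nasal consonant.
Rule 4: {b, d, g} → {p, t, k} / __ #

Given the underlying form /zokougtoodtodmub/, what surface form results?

zoxougatoodatodmup

Rule 1 (intervocalic spirantization): /k/ is a stop between vowels /o/ and /o/, so it spirantizes to the fricative [x]. /zokougtoodtodmub/ → zoxougtoodtodmub.
Rule 2 (stop-cluster a-epenthesis): /g/ and /t/ form a stop–stop cluster, so [a] is inserted between them. /d/ and /t/ form a stop–stop cluster, so [a] is inserted between them. /zoxougtoodtodmub/ → zoxougatoodatodmub.
Rule 3 (post-nasal voicing): no segment meets the environment; /zoxougatoodatodmub/ is unchanged.
Rule 4 (final devoicing): /b/ is a voiced stop in word-final position, so it devoices to [p]. /zoxougatoodatodmub/ → zoxougatoodatodmup.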